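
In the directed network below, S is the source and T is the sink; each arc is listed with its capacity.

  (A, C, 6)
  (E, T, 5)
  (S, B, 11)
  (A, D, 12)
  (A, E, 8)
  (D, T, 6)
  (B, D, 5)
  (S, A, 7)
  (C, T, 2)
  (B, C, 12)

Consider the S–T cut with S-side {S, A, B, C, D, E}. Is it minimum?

Given cut capacity: 2 + 6 + 5 = 13.
Augment S→A→C→T: bottleneck 2, flow now 2.
Augment S→A→D→T: bottleneck 5, flow now 7.
Augment S→B→D→T: bottleneck 1, flow now 8.
Augment S→B→C→A→E→T: bottleneck 2, flow now 10. (uses reverse residual edge)
Augment S→B→D→A→E→T: bottleneck 3, flow now 13. (uses reverse residual edge)
No augmenting path remains; maximum flow = 13.
Cut capacity 13 equals the max flow, so it is a minimum cut.

Yes — it is a minimum cut (capacity 13).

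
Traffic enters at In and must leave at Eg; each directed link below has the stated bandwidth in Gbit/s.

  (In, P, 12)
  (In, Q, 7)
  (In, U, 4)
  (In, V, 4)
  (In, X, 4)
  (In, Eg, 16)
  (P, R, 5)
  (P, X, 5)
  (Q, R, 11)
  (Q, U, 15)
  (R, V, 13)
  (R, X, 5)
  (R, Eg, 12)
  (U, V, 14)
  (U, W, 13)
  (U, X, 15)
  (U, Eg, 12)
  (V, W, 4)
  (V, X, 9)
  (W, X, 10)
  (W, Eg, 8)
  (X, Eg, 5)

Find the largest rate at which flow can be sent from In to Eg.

41

Augment In→Eg: bottleneck 16, flow now 16.
Augment In→U→Eg: bottleneck 4, flow now 20.
Augment In→X→Eg: bottleneck 4, flow now 24.
Augment In→P→R→Eg: bottleneck 5, flow now 29.
Augment In→P→X→Eg: bottleneck 1, flow now 30.
Augment In→Q→R→Eg: bottleneck 7, flow now 37.
Augment In→V→W→Eg: bottleneck 4, flow now 41.
No augmenting path remains; maximum flow = 41.
In the residual graph, reachable from In: {In, P, X}.
Min-cut edges: In→Q (7), In→U (4), In→V (4), In→Eg (16), P→R (5), X→Eg (5); capacity 7 + 4 + 4 + 16 + 5 + 5 = 41.
This cut is saturated, so no flow can exceed 41.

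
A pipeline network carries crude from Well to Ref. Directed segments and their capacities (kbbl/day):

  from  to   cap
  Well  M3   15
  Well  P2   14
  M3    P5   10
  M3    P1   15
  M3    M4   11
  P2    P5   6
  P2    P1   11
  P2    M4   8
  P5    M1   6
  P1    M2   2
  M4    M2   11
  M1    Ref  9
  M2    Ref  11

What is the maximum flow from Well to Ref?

17

Augment Well→M3→P5→M1→Ref: bottleneck 6, flow now 6.
Augment Well→M3→P1→M2→Ref: bottleneck 2, flow now 8.
Augment Well→M3→M4→M2→Ref: bottleneck 7, flow now 15.
Augment Well→P2→M4→M2→Ref: bottleneck 2, flow now 17.
No augmenting path remains; maximum flow = 17.
In the residual graph, reachable from Well: {Well, M3, P2, P5, P1, M4, M2}.
Min-cut edges: P5→M1 (6), M2→Ref (11); capacity 6 + 11 = 17.
This cut is saturated, so no flow can exceed 17.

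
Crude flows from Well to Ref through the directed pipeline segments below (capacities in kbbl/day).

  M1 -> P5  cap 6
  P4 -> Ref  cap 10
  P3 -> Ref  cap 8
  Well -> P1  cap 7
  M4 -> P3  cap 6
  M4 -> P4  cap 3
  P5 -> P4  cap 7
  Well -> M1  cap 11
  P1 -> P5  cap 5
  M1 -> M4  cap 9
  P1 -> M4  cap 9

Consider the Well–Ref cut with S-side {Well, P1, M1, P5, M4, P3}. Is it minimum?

Given cut capacity: 7 + 3 + 8 = 18.
Augment Well→P1→P5→P4→Ref: bottleneck 5, flow now 5.
Augment Well→P1→M4→P3→Ref: bottleneck 2, flow now 7.
Augment Well→M1→P5→P4→Ref: bottleneck 2, flow now 9.
Augment Well→M1→M4→P3→Ref: bottleneck 4, flow now 13.
Augment Well→M1→M4→P4→Ref: bottleneck 3, flow now 16.
No augmenting path remains; maximum flow = 16.
In the residual graph, reachable from Well: {Well, P1, M1, P5, M4}.
Min-cut edges: P5→P4 (7), M4→P3 (6), M4→P4 (3); capacity 7 + 6 + 3 = 16.
Cut capacity 18 exceeds the max flow 16, so it is not minimum.

No — its capacity is 18, but the minimum cut has capacity 16.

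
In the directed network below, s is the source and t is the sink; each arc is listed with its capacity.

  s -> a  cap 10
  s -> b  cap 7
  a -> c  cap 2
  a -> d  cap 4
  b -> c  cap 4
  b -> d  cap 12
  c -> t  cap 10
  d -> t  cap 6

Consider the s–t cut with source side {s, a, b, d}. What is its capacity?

Edges leaving {s, a, b, d}: a→c (2), b→c (4), d→t (6).
Cut capacity = 2 + 4 + 6 = 12.

12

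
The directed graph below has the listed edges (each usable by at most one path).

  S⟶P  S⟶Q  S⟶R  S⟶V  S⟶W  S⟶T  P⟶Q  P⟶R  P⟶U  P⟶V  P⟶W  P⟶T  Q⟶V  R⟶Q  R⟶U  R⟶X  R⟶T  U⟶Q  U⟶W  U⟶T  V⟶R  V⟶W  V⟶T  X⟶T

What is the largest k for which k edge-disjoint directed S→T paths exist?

Assign every edge capacity 1; by Menger, the answer equals the max flow.
Path S→T (+1); total 1.
Path S→P→T (+1); total 2.
Path S→R→T (+1); total 3.
Path S→V→T (+1); total 4.
Path S→Q→V→R→U→T (+1); total 5.
No residual S→T path; max flow = 5.
Certifying cut of size 5: {S→P, S→Q, S→R, S→T, S→V}.

5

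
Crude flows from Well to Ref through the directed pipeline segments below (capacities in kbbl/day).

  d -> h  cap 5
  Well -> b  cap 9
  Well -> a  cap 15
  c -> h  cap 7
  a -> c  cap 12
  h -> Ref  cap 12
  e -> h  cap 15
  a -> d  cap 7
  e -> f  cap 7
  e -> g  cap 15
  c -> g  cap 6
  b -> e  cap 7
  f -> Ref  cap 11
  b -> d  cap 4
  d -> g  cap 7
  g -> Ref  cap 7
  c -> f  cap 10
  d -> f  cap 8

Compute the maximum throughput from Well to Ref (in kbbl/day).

24

Augment Well→a→c→f→Ref: bottleneck 10, flow now 10.
Augment Well→a→c→g→Ref: bottleneck 2, flow now 12.
Augment Well→a→d→f→Ref: bottleneck 1, flow now 13.
Augment Well→a→d→g→Ref: bottleneck 2, flow now 15.
Augment Well→b→d→g→Ref: bottleneck 3, flow now 18.
Augment Well→b→d→h→Ref: bottleneck 1, flow now 19.
Augment Well→b→e→h→Ref: bottleneck 5, flow now 24.
No augmenting path remains; maximum flow = 24.
In the residual graph, reachable from Well: {Well}.
Min-cut edges: Well→a (15), Well→b (9); capacity 15 + 9 = 24.
This cut is saturated, so no flow can exceed 24.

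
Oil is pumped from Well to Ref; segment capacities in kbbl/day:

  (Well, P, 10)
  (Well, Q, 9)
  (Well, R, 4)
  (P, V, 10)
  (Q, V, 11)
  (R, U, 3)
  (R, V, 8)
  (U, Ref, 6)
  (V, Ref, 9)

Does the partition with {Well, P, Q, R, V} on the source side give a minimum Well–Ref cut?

Yes — it is a minimum cut (capacity 12).

Given cut capacity: 3 + 9 = 12.
Augment Well→P→V→Ref: bottleneck 9, flow now 9.
Augment Well→R→U→Ref: bottleneck 3, flow now 12.
No augmenting path remains; maximum flow = 12.
Cut capacity 12 equals the max flow, so it is a minimum cut.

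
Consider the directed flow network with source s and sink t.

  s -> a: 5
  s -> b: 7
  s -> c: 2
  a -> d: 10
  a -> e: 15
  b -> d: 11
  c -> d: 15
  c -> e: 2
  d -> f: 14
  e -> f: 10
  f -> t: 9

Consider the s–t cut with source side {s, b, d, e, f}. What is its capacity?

16

Edges leaving {s, b, d, e, f}: s→a (5), s→c (2), f→t (9).
Cut capacity = 5 + 2 + 9 = 16.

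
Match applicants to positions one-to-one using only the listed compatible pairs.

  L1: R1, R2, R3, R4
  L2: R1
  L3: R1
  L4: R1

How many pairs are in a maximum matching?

Unit-capacity flow: source→left, listed edges, right→sink; max matching = max flow.
Augmenting path L1→R1 (+1); matched 1.
Augmenting path L2→R1→L1→R2 (+1); matched 2.
No augmenting path remains; maximum matching = 2.
König certificate: {L1, R1} is a vertex cover of size 2 (every listed pair touches it), so no matching can be larger.

2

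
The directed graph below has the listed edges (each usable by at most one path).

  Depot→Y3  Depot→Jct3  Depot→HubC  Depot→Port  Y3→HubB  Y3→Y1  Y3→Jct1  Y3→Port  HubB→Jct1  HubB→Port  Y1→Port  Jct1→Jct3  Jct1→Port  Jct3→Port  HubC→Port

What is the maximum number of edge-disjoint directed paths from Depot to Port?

Assign every edge capacity 1; by Menger, the answer equals the max flow.
Path Depot→Port (+1); total 1.
Path Depot→Y3→Port (+1); total 2.
Path Depot→Jct3→Port (+1); total 3.
Path Depot→HubC→Port (+1); total 4.
No residual Depot→Port path; max flow = 4.
Certifying cut of size 4: {Depot→HubC, Depot→Jct3, Depot→Port, Depot→Y3}.

4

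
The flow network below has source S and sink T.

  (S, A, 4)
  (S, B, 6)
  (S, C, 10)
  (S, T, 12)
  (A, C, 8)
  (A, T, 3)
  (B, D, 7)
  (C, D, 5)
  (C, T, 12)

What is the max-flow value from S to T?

26

Augment S→T: bottleneck 12, flow now 12.
Augment S→A→T: bottleneck 3, flow now 15.
Augment S→C→T: bottleneck 10, flow now 25.
Augment S→A→C→T: bottleneck 1, flow now 26.
No augmenting path remains; maximum flow = 26.
In the residual graph, reachable from S: {S, B, D}.
Min-cut edges: S→A (4), S→C (10), S→T (12); capacity 4 + 10 + 12 = 26.
This cut is saturated, so no flow can exceed 26.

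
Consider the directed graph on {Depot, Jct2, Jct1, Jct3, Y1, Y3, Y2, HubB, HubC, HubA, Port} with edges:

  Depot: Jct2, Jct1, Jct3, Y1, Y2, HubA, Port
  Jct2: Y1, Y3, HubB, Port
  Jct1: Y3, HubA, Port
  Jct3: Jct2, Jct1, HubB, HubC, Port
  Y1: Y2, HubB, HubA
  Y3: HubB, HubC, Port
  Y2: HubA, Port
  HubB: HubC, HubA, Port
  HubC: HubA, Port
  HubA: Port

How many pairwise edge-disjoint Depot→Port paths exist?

Assign every edge capacity 1; by Menger, the answer equals the max flow.
Path Depot→Port (+1); total 1.
Path Depot→Jct2→Port (+1); total 2.
Path Depot→Jct1→Port (+1); total 3.
Path Depot→Jct3→Port (+1); total 4.
Path Depot→Y2→Port (+1); total 5.
Path Depot→HubA→Port (+1); total 6.
Path Depot→Y1→HubB→Port (+1); total 7.
No residual Depot→Port path; max flow = 7.
Certifying cut of size 7: {Depot→HubA, Depot→Jct1, Depot→Jct2, Depot→Jct3, Depot→Port, Depot→Y1, Depot→Y2}.

7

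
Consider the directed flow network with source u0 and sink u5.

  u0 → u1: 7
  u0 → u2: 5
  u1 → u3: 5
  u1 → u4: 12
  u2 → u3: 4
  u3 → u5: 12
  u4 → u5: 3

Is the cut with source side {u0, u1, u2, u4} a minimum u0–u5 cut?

Given cut capacity: 5 + 4 + 3 = 12.
Augment u0→u1→u3→u5: bottleneck 5, flow now 5.
Augment u0→u1→u4→u5: bottleneck 2, flow now 7.
Augment u0→u2→u3→u5: bottleneck 4, flow now 11.
No augmenting path remains; maximum flow = 11.
In the residual graph, reachable from u0: {u0, u2}.
Min-cut edges: u0→u1 (7), u2→u3 (4); capacity 7 + 4 = 11.
Cut capacity 12 exceeds the max flow 11, so it is not minimum.

No — its capacity is 12, but the minimum cut has capacity 11.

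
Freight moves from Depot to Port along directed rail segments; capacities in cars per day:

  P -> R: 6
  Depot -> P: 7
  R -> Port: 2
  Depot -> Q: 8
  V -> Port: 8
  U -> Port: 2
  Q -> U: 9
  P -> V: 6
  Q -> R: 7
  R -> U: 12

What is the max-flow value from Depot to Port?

10

Augment Depot→P→R→Port: bottleneck 2, flow now 2.
Augment Depot→P→V→Port: bottleneck 5, flow now 7.
Augment Depot→Q→U→Port: bottleneck 2, flow now 9.
Augment Depot→Q→R→P→V→Port: bottleneck 1, flow now 10. (uses reverse residual edge)
No augmenting path remains; maximum flow = 10.
In the residual graph, reachable from Depot: {Depot, P, Q, R, U}.
Min-cut edges: P→V (6), R→Port (2), U→Port (2); capacity 6 + 2 + 2 = 10.
This cut is saturated, so no flow can exceed 10.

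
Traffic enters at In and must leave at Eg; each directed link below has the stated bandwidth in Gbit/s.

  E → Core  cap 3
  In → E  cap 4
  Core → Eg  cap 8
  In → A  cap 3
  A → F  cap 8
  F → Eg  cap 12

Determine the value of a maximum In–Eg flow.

6

Augment In→A→F→Eg: bottleneck 3, flow now 3.
Augment In→E→Core→Eg: bottleneck 3, flow now 6.
No augmenting path remains; maximum flow = 6.
In the residual graph, reachable from In: {In, E}.
Min-cut edges: In→A (3), E→Core (3); capacity 3 + 3 = 6.
This cut is saturated, so no flow can exceed 6.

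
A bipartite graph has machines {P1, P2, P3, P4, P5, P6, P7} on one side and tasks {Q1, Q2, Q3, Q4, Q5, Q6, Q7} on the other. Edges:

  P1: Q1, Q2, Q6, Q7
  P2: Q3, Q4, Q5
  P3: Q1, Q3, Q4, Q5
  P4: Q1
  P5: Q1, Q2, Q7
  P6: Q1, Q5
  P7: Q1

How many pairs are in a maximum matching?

Unit-capacity flow: source→left, listed edges, right→sink; max matching = max flow.
Augmenting path P1→Q1 (+1); matched 1.
Augmenting path P2→Q3 (+1); matched 2.
Augmenting path P3→Q4 (+1); matched 3.
Augmenting path P5→Q2 (+1); matched 4.
Augmenting path P6→Q5 (+1); matched 5.
Augmenting path P4→Q1→P1→Q6 (+1); matched 6.
No augmenting path remains; maximum matching = 6.
König certificate: {P1, P2, P3, P5, P6, Q1} is a vertex cover of size 6 (every listed pair touches it), so no matching can be larger.

6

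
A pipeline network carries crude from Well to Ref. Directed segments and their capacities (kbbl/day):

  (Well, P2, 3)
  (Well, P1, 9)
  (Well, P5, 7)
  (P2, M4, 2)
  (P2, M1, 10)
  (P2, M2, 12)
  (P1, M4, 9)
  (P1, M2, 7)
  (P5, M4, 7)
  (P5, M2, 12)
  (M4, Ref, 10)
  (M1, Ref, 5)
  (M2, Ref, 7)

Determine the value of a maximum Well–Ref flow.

Augment Well→P2→M4→Ref: bottleneck 2, flow now 2.
Augment Well→P2→M1→Ref: bottleneck 1, flow now 3.
Augment Well→P1→M4→Ref: bottleneck 8, flow now 11.
Augment Well→P1→M2→Ref: bottleneck 1, flow now 12.
Augment Well→P5→M2→Ref: bottleneck 6, flow now 18.
Augment Well→P5→M4→P2→M1→Ref: bottleneck 1, flow now 19. (uses reverse residual edge)
No augmenting path remains; maximum flow = 19.
In the residual graph, reachable from Well: {Well}.
Min-cut edges: Well→P2 (3), Well→P1 (9), Well→P5 (7); capacity 3 + 9 + 7 = 19.
This cut is saturated, so no flow can exceed 19.

19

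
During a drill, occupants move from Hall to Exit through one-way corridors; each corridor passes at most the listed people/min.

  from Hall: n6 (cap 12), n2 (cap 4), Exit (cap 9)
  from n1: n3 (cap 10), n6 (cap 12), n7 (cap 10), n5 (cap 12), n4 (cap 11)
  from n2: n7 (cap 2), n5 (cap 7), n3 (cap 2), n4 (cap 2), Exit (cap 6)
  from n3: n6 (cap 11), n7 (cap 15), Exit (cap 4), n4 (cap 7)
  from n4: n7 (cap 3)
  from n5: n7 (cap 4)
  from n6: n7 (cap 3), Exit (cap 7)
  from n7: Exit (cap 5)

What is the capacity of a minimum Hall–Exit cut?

23

Augment Hall→Exit: bottleneck 9, flow now 9.
Augment Hall→n2→Exit: bottleneck 4, flow now 13.
Augment Hall→n6→Exit: bottleneck 7, flow now 20.
Augment Hall→n6→n7→Exit: bottleneck 3, flow now 23.
No augmenting path remains; maximum flow = 23.
By max-flow min-cut, the minimum cut capacity equals the max flow.
In the residual graph, reachable from Hall: {Hall, n6}.
Min-cut edges: Hall→n2 (4), Hall→Exit (9), n6→n7 (3), n6→Exit (7); capacity 4 + 9 + 3 + 7 = 23.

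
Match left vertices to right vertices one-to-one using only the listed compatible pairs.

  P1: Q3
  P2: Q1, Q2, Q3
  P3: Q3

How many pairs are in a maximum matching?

2

Unit-capacity flow: source→left, listed edges, right→sink; max matching = max flow.
Augmenting path P1→Q3 (+1); matched 1.
Augmenting path P2→Q1 (+1); matched 2.
No augmenting path remains; maximum matching = 2.
König certificate: {P2, Q3} is a vertex cover of size 2 (every listed pair touches it), so no matching can be larger.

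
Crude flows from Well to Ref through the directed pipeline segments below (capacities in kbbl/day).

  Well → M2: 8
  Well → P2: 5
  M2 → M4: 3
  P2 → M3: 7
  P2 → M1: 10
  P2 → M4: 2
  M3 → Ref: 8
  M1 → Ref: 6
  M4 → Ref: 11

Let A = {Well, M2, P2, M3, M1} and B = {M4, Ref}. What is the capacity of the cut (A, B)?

Edges leaving {Well, M2, P2, M3, M1}: M2→M4 (3), P2→M4 (2), M3→Ref (8), M1→Ref (6).
Cut capacity = 3 + 2 + 8 + 6 = 19.

19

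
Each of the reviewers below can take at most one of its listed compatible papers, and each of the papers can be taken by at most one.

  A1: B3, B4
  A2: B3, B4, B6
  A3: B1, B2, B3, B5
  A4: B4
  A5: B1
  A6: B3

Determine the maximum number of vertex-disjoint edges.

5

Unit-capacity flow: source→left, listed edges, right→sink; max matching = max flow.
Augmenting path A1→B3 (+1); matched 1.
Augmenting path A2→B4 (+1); matched 2.
Augmenting path A3→B1 (+1); matched 3.
Augmenting path A4→B4→A2→B6 (+1); matched 4.
Augmenting path A5→B1→A3→B2 (+1); matched 5.
No augmenting path remains; maximum matching = 5.
König certificate: {A2, A3, A5, B3, B4} is a vertex cover of size 5 (every listed pair touches it), so no matching can be larger.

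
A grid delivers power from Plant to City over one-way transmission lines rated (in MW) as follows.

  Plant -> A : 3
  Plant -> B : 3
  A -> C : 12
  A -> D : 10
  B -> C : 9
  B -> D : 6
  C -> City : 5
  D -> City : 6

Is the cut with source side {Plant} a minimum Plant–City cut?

Given cut capacity: 3 + 3 = 6.
Augment Plant→A→C→City: bottleneck 3, flow now 3.
Augment Plant→B→C→City: bottleneck 2, flow now 5.
Augment Plant→B→D→City: bottleneck 1, flow now 6.
No augmenting path remains; maximum flow = 6.
Cut capacity 6 equals the max flow, so it is a minimum cut.

Yes — it is a minimum cut (capacity 6).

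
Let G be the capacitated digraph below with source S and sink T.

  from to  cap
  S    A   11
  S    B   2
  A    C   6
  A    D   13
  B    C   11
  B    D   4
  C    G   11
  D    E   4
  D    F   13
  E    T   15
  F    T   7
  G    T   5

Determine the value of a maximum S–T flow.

13

Augment S→A→C→G→T: bottleneck 5, flow now 5.
Augment S→A→D→E→T: bottleneck 4, flow now 9.
Augment S→A→D→F→T: bottleneck 2, flow now 11.
Augment S→B→D→F→T: bottleneck 2, flow now 13.
No augmenting path remains; maximum flow = 13.
In the residual graph, reachable from S: {S}.
Min-cut edges: S→A (11), S→B (2); capacity 11 + 2 = 13.
This cut is saturated, so no flow can exceed 13.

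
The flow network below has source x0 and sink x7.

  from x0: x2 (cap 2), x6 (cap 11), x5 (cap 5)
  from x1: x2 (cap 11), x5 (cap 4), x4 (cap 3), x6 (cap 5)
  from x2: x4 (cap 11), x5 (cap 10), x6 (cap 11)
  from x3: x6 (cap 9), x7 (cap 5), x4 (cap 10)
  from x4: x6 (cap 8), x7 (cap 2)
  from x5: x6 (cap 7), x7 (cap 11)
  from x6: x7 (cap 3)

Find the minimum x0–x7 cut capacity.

10

Augment x0→x5→x7: bottleneck 5, flow now 5.
Augment x0→x6→x7: bottleneck 3, flow now 8.
Augment x0→x2→x4→x7: bottleneck 2, flow now 10.
No augmenting path remains; maximum flow = 10.
By max-flow min-cut, the minimum cut capacity equals the max flow.
In the residual graph, reachable from x0: {x0, x6}.
Min-cut edges: x0→x2 (2), x0→x5 (5), x6→x7 (3); capacity 2 + 5 + 3 = 10.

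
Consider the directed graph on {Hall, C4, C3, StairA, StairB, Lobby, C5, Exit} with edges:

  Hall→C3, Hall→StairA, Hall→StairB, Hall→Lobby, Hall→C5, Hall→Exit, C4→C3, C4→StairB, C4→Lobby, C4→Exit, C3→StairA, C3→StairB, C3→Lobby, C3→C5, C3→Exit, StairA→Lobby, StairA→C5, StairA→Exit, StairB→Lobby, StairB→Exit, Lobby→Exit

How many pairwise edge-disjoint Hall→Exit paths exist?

Assign every edge capacity 1; by Menger, the answer equals the max flow.
Path Hall→Exit (+1); total 1.
Path Hall→C3→Exit (+1); total 2.
Path Hall→StairA→Exit (+1); total 3.
Path Hall→StairB→Exit (+1); total 4.
Path Hall→Lobby→Exit (+1); total 5.
No residual Hall→Exit path; max flow = 5.
Certifying cut of size 5: {Hall→C3, Hall→Exit, Hall→Lobby, Hall→StairA, Hall→StairB}.

5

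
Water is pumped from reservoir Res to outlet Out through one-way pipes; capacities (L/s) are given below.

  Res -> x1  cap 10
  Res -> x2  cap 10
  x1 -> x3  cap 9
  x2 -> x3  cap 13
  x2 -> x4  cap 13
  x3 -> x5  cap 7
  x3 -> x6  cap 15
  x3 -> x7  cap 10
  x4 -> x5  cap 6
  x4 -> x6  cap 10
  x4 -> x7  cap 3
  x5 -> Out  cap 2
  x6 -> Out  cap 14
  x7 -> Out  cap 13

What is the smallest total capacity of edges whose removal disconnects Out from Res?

19

Augment Res→x1→x3→x5→Out: bottleneck 2, flow now 2.
Augment Res→x1→x3→x6→Out: bottleneck 7, flow now 9.
Augment Res→x2→x3→x6→Out: bottleneck 7, flow now 16.
Augment Res→x2→x3→x7→Out: bottleneck 3, flow now 19.
No augmenting path remains; maximum flow = 19.
By max-flow min-cut, the minimum cut capacity equals the max flow.
In the residual graph, reachable from Res: {Res, x1}.
Min-cut edges: Res→x2 (10), x1→x3 (9); capacity 10 + 9 = 19.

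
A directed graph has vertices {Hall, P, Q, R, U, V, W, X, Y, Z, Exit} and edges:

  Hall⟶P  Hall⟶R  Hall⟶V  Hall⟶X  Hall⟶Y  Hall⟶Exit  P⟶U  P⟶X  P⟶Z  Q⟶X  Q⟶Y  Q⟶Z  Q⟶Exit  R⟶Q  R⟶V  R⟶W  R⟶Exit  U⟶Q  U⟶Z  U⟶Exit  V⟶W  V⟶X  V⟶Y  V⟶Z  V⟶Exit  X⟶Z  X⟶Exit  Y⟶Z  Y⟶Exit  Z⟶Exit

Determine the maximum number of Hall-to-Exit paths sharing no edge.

6

Assign every edge capacity 1; by Menger, the answer equals the max flow.
Path Hall→Exit (+1); total 1.
Path Hall→R→Exit (+1); total 2.
Path Hall→V→Exit (+1); total 3.
Path Hall→X→Exit (+1); total 4.
Path Hall→Y→Exit (+1); total 5.
Path Hall→P→U→Exit (+1); total 6.
No residual Hall→Exit path; max flow = 6.
Certifying cut of size 6: {Hall→Exit, Hall→P, Hall→R, Hall→V, Hall→X, Hall→Y}.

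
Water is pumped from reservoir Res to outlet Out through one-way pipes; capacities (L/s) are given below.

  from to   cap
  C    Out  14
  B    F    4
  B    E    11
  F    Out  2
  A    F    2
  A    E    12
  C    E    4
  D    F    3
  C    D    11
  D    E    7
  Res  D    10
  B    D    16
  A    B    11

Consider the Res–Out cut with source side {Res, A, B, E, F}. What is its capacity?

Edges leaving {Res, A, B, E, F}: Res→D (10), B→D (16), F→Out (2).
Cut capacity = 10 + 16 + 2 = 28.

28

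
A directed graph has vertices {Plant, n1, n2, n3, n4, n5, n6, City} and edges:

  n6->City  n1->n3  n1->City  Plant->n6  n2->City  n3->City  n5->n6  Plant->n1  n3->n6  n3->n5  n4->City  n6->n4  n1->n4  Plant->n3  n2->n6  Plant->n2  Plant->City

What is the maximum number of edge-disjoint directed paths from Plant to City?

5

Assign every edge capacity 1; by Menger, the answer equals the max flow.
Path Plant→City (+1); total 1.
Path Plant→n1→City (+1); total 2.
Path Plant→n2→City (+1); total 3.
Path Plant→n3→City (+1); total 4.
Path Plant→n6→City (+1); total 5.
No residual Plant→City path; max flow = 5.
Certifying cut of size 5: {Plant→City, Plant→n1, Plant→n2, Plant→n3, Plant→n6}.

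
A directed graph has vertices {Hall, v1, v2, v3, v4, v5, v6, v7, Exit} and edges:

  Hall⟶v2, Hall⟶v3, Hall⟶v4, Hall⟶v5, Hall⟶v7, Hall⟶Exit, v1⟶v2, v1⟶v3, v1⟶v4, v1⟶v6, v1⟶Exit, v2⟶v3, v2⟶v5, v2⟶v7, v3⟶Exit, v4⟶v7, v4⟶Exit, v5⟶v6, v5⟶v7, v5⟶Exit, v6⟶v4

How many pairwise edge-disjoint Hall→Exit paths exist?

Assign every edge capacity 1; by Menger, the answer equals the max flow.
Path Hall→Exit (+1); total 1.
Path Hall→v3→Exit (+1); total 2.
Path Hall→v4→Exit (+1); total 3.
Path Hall→v5→Exit (+1); total 4.
No residual Hall→Exit path; max flow = 4.
Certifying cut of size 4: {Hall→Exit, v3→Exit, v4→Exit, v5→Exit}.

4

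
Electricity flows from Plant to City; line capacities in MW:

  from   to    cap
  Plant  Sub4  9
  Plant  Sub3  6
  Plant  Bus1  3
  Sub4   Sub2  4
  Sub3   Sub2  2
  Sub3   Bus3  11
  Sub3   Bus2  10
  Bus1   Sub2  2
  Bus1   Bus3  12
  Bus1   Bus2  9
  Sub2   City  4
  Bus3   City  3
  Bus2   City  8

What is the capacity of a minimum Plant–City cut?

Augment Plant→Sub4→Sub2→City: bottleneck 4, flow now 4.
Augment Plant→Sub3→Bus3→City: bottleneck 3, flow now 7.
Augment Plant→Sub3→Bus2→City: bottleneck 3, flow now 10.
Augment Plant→Bus1→Bus2→City: bottleneck 3, flow now 13.
No augmenting path remains; maximum flow = 13.
By max-flow min-cut, the minimum cut capacity equals the max flow.
In the residual graph, reachable from Plant: {Plant, Sub4}.
Min-cut edges: Plant→Sub3 (6), Plant→Bus1 (3), Sub4→Sub2 (4); capacity 6 + 3 + 4 = 13.

13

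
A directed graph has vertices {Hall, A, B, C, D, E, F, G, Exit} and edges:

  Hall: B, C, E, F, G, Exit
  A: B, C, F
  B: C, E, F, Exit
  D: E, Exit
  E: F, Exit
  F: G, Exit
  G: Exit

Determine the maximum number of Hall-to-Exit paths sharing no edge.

Assign every edge capacity 1; by Menger, the answer equals the max flow.
Path Hall→Exit (+1); total 1.
Path Hall→B→Exit (+1); total 2.
Path Hall→E→Exit (+1); total 3.
Path Hall→F→Exit (+1); total 4.
Path Hall→G→Exit (+1); total 5.
No residual Hall→Exit path; max flow = 5.
Certifying cut of size 5: {Hall→B, Hall→E, Hall→Exit, Hall→F, Hall→G}.

5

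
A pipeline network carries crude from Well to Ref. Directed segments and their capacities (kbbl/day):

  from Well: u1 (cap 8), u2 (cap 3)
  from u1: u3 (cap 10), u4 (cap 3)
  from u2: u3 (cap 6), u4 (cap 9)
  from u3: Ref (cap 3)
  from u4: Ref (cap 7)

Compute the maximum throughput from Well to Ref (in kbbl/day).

Augment Well→u1→u3→Ref: bottleneck 3, flow now 3.
Augment Well→u1→u4→Ref: bottleneck 3, flow now 6.
Augment Well→u2→u4→Ref: bottleneck 3, flow now 9.
No augmenting path remains; maximum flow = 9.
In the residual graph, reachable from Well: {Well, u1, u3}.
Min-cut edges: Well→u2 (3), u1→u4 (3), u3→Ref (3); capacity 3 + 3 + 3 = 9.
This cut is saturated, so no flow can exceed 9.

9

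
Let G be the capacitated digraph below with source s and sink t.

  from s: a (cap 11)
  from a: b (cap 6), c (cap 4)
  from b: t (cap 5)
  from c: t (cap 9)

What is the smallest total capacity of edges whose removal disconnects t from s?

Augment s→a→b→t: bottleneck 5, flow now 5.
Augment s→a→c→t: bottleneck 4, flow now 9.
No augmenting path remains; maximum flow = 9.
By max-flow min-cut, the minimum cut capacity equals the max flow.
In the residual graph, reachable from s: {s, a, b}.
Min-cut edges: a→c (4), b→t (5); capacity 4 + 5 = 9.

9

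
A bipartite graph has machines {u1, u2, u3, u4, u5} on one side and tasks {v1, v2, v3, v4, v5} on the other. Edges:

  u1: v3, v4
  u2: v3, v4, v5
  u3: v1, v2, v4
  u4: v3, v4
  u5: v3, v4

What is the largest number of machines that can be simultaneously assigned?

4

Unit-capacity flow: source→left, listed edges, right→sink; max matching = max flow.
Augmenting path u1→v3 (+1); matched 1.
Augmenting path u2→v4 (+1); matched 2.
Augmenting path u3→v1 (+1); matched 3.
Augmenting path u4→v4→u2→v5 (+1); matched 4.
No augmenting path remains; maximum matching = 4.
König certificate: {u2, u3, v3, v4} is a vertex cover of size 4 (every listed pair touches it), so no matching can be larger.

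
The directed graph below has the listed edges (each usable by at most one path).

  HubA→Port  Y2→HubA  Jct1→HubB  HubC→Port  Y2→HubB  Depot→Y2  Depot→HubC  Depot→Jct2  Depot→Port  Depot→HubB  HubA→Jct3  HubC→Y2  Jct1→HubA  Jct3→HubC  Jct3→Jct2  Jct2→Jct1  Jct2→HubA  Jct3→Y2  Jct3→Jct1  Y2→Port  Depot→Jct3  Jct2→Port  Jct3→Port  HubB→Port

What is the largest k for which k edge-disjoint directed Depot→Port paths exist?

6

Assign every edge capacity 1; by Menger, the answer equals the max flow.
Path Depot→Port (+1); total 1.
Path Depot→HubB→Port (+1); total 2.
Path Depot→Jct3→Port (+1); total 3.
Path Depot→Y2→Port (+1); total 4.
Path Depot→Jct2→Port (+1); total 5.
Path Depot→HubC→Port (+1); total 6.
No residual Depot→Port path; max flow = 6.
Certifying cut of size 6: {Depot→HubB, Depot→HubC, Depot→Jct2, Depot→Jct3, Depot→Port, Depot→Y2}.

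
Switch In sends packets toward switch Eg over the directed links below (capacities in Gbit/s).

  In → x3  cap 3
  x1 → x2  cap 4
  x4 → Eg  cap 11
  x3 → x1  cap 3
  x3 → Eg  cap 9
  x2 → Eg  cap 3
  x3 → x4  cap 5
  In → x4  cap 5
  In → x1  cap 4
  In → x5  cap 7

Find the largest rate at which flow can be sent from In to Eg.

11

Augment In→x3→Eg: bottleneck 3, flow now 3.
Augment In→x4→Eg: bottleneck 5, flow now 8.
Augment In→x1→x2→Eg: bottleneck 3, flow now 11.
No augmenting path remains; maximum flow = 11.
In the residual graph, reachable from In: {In, x1, x2, x5}.
Min-cut edges: In→x3 (3), In→x4 (5), x2→Eg (3); capacity 3 + 5 + 3 = 11.
This cut is saturated, so no flow can exceed 11.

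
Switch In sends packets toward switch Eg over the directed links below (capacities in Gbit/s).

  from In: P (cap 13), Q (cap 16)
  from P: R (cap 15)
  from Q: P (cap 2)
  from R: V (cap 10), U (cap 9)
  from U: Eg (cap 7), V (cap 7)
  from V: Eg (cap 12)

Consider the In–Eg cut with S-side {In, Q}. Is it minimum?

Given cut capacity: 13 + 2 = 15.
Augment In→P→R→U→Eg: bottleneck 7, flow now 7.
Augment In→P→R→V→Eg: bottleneck 6, flow now 13.
Augment In→Q→P→R→V→Eg: bottleneck 2, flow now 15.
No augmenting path remains; maximum flow = 15.
Cut capacity 15 equals the max flow, so it is a minimum cut.

Yes — it is a minimum cut (capacity 15).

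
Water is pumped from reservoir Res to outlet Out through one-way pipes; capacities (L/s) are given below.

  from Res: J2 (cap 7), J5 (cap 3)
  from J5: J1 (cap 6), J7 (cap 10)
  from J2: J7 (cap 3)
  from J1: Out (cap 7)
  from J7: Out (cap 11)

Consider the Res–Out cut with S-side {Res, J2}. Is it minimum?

Given cut capacity: 3 + 3 = 6.
Augment Res→J5→J1→Out: bottleneck 3, flow now 3.
Augment Res→J2→J7→Out: bottleneck 3, flow now 6.
No augmenting path remains; maximum flow = 6.
Cut capacity 6 equals the max flow, so it is a minimum cut.

Yes — it is a minimum cut (capacity 6).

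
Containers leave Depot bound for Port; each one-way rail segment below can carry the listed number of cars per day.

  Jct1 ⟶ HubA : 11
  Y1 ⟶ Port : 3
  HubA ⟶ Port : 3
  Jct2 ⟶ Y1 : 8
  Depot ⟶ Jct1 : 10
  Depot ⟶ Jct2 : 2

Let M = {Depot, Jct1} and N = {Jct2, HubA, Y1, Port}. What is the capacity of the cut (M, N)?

Edges leaving {Depot, Jct1}: Depot→Jct2 (2), Jct1→HubA (11).
Cut capacity = 2 + 11 = 13.

13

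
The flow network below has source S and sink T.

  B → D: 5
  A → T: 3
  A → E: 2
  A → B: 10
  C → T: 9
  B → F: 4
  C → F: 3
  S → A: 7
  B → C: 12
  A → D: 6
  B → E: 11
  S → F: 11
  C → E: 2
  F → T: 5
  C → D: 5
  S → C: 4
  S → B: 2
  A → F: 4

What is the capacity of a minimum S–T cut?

Augment S→A→T: bottleneck 3, flow now 3.
Augment S→C→T: bottleneck 4, flow now 7.
Augment S→F→T: bottleneck 5, flow now 12.
Augment S→B→C→T: bottleneck 2, flow now 14.
Augment S→A→B→C→T: bottleneck 3, flow now 17.
No augmenting path remains; maximum flow = 17.
By max-flow min-cut, the minimum cut capacity equals the max flow.
In the residual graph, reachable from S: {S, A, B, C, D, E, F}.
Min-cut edges: A→T (3), C→T (9), F→T (5); capacity 3 + 9 + 5 = 17.

17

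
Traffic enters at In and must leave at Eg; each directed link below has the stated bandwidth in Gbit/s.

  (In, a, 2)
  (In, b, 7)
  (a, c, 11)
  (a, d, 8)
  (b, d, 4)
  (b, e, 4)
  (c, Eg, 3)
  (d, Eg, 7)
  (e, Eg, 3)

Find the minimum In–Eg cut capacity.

9

Augment In→a→c→Eg: bottleneck 2, flow now 2.
Augment In→b→d→Eg: bottleneck 4, flow now 6.
Augment In→b→e→Eg: bottleneck 3, flow now 9.
No augmenting path remains; maximum flow = 9.
By max-flow min-cut, the minimum cut capacity equals the max flow.
In the residual graph, reachable from In: {In}.
Min-cut edges: In→a (2), In→b (7); capacity 2 + 7 = 9.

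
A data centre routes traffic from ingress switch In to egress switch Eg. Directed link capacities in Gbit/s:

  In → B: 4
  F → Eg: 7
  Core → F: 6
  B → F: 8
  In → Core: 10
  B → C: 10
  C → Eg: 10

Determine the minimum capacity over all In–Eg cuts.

10

Augment In→B→F→Eg: bottleneck 4, flow now 4.
Augment In→Core→F→Eg: bottleneck 3, flow now 7.
Augment In→Core→F→B→C→Eg: bottleneck 3, flow now 10. (uses reverse residual edge)
No augmenting path remains; maximum flow = 10.
By max-flow min-cut, the minimum cut capacity equals the max flow.
In the residual graph, reachable from In: {In, Core}.
Min-cut edges: In→B (4), Core→F (6); capacity 4 + 6 = 10.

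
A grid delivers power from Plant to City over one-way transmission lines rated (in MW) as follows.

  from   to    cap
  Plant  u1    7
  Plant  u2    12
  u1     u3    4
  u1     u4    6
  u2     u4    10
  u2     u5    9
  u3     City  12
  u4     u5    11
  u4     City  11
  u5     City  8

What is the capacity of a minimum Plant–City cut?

19

Augment Plant→u1→u3→City: bottleneck 4, flow now 4.
Augment Plant→u1→u4→City: bottleneck 3, flow now 7.
Augment Plant→u2→u4→City: bottleneck 8, flow now 15.
Augment Plant→u2→u5→City: bottleneck 4, flow now 19.
No augmenting path remains; maximum flow = 19.
By max-flow min-cut, the minimum cut capacity equals the max flow.
In the residual graph, reachable from Plant: {Plant}.
Min-cut edges: Plant→u1 (7), Plant→u2 (12); capacity 7 + 12 = 19.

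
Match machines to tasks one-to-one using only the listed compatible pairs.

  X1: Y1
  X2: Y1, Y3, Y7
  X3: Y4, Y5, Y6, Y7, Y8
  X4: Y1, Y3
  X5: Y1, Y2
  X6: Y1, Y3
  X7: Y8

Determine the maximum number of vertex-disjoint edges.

6

Unit-capacity flow: source→left, listed edges, right→sink; max matching = max flow.
Augmenting path X1→Y1 (+1); matched 1.
Augmenting path X2→Y3 (+1); matched 2.
Augmenting path X3→Y4 (+1); matched 3.
Augmenting path X5→Y2 (+1); matched 4.
Augmenting path X7→Y8 (+1); matched 5.
Augmenting path X4→Y3→X2→Y7 (+1); matched 6.
No augmenting path remains; maximum matching = 6.
König certificate: {X2, X3, X5, X7, Y1, Y3} is a vertex cover of size 6 (every listed pair touches it), so no matching can be larger.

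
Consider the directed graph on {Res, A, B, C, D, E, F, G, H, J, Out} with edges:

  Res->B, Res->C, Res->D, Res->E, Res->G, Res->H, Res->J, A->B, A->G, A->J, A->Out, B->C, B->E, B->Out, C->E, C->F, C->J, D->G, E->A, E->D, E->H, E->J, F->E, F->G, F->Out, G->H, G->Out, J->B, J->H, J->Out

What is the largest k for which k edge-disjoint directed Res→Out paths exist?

Assign every edge capacity 1; by Menger, the answer equals the max flow.
Path Res→B→Out (+1); total 1.
Path Res→G→Out (+1); total 2.
Path Res→J→Out (+1); total 3.
Path Res→C→F→Out (+1); total 4.
Path Res→E→A→Out (+1); total 5.
No residual Res→Out path; max flow = 5.
Certifying cut of size 5: {G→Out, Res→B, Res→C, Res→E, Res→J}.

5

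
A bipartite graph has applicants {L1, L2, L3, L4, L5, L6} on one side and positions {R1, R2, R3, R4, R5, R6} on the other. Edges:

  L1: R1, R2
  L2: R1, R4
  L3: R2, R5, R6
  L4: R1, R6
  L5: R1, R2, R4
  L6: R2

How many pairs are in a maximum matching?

Unit-capacity flow: source→left, listed edges, right→sink; max matching = max flow.
Augmenting path L1→R1 (+1); matched 1.
Augmenting path L2→R4 (+1); matched 2.
Augmenting path L3→R2 (+1); matched 3.
Augmenting path L4→R6 (+1); matched 4.
Augmenting path L5→R2→L3→R5 (+1); matched 5.
No augmenting path remains; maximum matching = 5.
König certificate: {L3, L4, R1, R2, R4} is a vertex cover of size 5 (every listed pair touches it), so no matching can be larger.

5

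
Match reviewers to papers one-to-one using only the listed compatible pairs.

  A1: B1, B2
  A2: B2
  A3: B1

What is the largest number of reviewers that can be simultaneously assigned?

2

Unit-capacity flow: source→left, listed edges, right→sink; max matching = max flow.
Augmenting path A1→B1 (+1); matched 1.
Augmenting path A2→B2 (+1); matched 2.
No augmenting path remains; maximum matching = 2.
König certificate: {B1, B2} is a vertex cover of size 2 (every listed pair touches it), so no matching can be larger.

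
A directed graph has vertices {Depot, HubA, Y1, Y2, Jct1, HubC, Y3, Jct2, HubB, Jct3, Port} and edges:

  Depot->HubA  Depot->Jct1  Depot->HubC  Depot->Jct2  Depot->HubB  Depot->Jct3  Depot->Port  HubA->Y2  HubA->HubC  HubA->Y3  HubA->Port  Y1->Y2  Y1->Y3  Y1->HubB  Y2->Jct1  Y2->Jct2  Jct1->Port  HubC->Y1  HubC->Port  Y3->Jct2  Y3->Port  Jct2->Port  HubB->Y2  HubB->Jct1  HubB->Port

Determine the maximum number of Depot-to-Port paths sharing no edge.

6

Assign every edge capacity 1; by Menger, the answer equals the max flow.
Path Depot→Port (+1); total 1.
Path Depot→HubA→Port (+1); total 2.
Path Depot→Jct1→Port (+1); total 3.
Path Depot→HubC→Port (+1); total 4.
Path Depot→Jct2→Port (+1); total 5.
Path Depot→HubB→Port (+1); total 6.
No residual Depot→Port path; max flow = 6.
Certifying cut of size 6: {Depot→HubA, Depot→HubB, Depot→HubC, Depot→Jct1, Depot→Jct2, Depot→Port}.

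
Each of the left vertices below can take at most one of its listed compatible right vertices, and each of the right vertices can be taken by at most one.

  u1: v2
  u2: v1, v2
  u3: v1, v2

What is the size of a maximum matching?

Unit-capacity flow: source→left, listed edges, right→sink; max matching = max flow.
Augmenting path u1→v2 (+1); matched 1.
Augmenting path u2→v1 (+1); matched 2.
No augmenting path remains; maximum matching = 2.
König certificate: {v1, v2} is a vertex cover of size 2 (every listed pair touches it), so no matching can be larger.

2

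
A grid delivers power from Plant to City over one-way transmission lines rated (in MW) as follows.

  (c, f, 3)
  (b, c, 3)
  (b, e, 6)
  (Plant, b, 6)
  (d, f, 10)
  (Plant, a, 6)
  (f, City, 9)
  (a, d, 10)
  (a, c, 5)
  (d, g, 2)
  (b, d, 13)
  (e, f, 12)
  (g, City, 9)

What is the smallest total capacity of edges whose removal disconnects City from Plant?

Augment Plant→a→c→f→City: bottleneck 3, flow now 3.
Augment Plant→a→d→f→City: bottleneck 3, flow now 6.
Augment Plant→b→d→f→City: bottleneck 3, flow now 9.
Augment Plant→b→d→g→City: bottleneck 2, flow now 11.
No augmenting path remains; maximum flow = 11.
By max-flow min-cut, the minimum cut capacity equals the max flow.
In the residual graph, reachable from Plant: {Plant, a, b, c, d, e, f}.
Min-cut edges: d→g (2), f→City (9); capacity 2 + 9 = 11.

11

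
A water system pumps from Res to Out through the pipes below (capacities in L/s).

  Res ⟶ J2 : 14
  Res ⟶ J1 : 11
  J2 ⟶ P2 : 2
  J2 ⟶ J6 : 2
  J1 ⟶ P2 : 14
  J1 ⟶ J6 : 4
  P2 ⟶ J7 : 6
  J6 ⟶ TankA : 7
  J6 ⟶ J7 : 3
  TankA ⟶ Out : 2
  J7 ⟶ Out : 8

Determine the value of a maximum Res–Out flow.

10

Augment Res→J2→P2→J7→Out: bottleneck 2, flow now 2.
Augment Res→J2→J6→TankA→Out: bottleneck 2, flow now 4.
Augment Res→J1→P2→J7→Out: bottleneck 4, flow now 8.
Augment Res→J1→J6→J7→Out: bottleneck 2, flow now 10.
No augmenting path remains; maximum flow = 10.
In the residual graph, reachable from Res: {Res, J2, J1, P2, J6, TankA, J7}.
Min-cut edges: TankA→Out (2), J7→Out (8); capacity 2 + 8 = 10.
This cut is saturated, so no flow can exceed 10.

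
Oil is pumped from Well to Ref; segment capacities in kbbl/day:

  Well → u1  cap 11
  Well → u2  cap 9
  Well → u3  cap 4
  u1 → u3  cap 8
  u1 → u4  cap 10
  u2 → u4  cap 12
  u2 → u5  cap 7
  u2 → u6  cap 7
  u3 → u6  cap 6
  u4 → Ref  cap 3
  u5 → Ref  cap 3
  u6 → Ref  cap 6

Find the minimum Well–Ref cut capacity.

Augment Well→u1→u4→Ref: bottleneck 3, flow now 3.
Augment Well→u2→u5→Ref: bottleneck 3, flow now 6.
Augment Well→u2→u6→Ref: bottleneck 6, flow now 12.
No augmenting path remains; maximum flow = 12.
By max-flow min-cut, the minimum cut capacity equals the max flow.
In the residual graph, reachable from Well: {Well, u1, u2, u3, u4, u5, u6}.
Min-cut edges: u4→Ref (3), u5→Ref (3), u6→Ref (6); capacity 3 + 3 + 6 = 12.

12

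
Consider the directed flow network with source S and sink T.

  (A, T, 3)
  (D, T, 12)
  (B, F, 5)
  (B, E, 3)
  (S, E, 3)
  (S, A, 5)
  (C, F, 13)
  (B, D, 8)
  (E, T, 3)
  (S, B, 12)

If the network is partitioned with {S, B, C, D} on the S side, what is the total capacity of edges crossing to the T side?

Edges leaving {S, B, C, D}: S→A (5), S→E (3), B→E (3), B→F (5), C→F (13), D→T (12).
Cut capacity = 5 + 3 + 3 + 5 + 13 + 12 = 41.

41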